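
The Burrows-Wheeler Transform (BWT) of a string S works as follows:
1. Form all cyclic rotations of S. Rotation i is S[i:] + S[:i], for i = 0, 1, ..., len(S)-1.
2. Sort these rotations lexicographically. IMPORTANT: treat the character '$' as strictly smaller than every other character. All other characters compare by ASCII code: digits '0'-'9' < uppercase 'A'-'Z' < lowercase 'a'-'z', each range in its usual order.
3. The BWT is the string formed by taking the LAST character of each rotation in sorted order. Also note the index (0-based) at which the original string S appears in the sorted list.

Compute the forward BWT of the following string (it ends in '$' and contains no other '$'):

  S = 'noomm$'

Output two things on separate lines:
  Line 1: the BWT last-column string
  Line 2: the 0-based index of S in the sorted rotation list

Answer: mmo$on
3

Derivation:
All 6 rotations (rotation i = S[i:]+S[:i]):
  rot[0] = noomm$
  rot[1] = oomm$n
  rot[2] = omm$no
  rot[3] = mm$noo
  rot[4] = m$noom
  rot[5] = $noomm
Sorted (with $ < everything):
  sorted[0] = $noomm  (last char: 'm')
  sorted[1] = m$noom  (last char: 'm')
  sorted[2] = mm$noo  (last char: 'o')
  sorted[3] = noomm$  (last char: '$')
  sorted[4] = omm$no  (last char: 'o')
  sorted[5] = oomm$n  (last char: 'n')
Last column: mmo$on
Original string S is at sorted index 3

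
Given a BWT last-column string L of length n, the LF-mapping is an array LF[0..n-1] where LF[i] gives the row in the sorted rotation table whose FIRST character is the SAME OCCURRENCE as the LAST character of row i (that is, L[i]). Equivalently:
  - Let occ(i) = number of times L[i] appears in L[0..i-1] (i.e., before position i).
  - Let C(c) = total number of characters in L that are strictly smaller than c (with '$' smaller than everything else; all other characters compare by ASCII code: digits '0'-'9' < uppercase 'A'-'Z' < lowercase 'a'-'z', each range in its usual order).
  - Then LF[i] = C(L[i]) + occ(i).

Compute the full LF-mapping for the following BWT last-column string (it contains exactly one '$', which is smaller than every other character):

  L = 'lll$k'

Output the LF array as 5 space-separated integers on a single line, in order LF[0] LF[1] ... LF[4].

Char counts: '$':1, 'k':1, 'l':3
C (first-col start): C('$')=0, C('k')=1, C('l')=2
L[0]='l': occ=0, LF[0]=C('l')+0=2+0=2
L[1]='l': occ=1, LF[1]=C('l')+1=2+1=3
L[2]='l': occ=2, LF[2]=C('l')+2=2+2=4
L[3]='$': occ=0, LF[3]=C('$')+0=0+0=0
L[4]='k': occ=0, LF[4]=C('k')+0=1+0=1

Answer: 2 3 4 0 1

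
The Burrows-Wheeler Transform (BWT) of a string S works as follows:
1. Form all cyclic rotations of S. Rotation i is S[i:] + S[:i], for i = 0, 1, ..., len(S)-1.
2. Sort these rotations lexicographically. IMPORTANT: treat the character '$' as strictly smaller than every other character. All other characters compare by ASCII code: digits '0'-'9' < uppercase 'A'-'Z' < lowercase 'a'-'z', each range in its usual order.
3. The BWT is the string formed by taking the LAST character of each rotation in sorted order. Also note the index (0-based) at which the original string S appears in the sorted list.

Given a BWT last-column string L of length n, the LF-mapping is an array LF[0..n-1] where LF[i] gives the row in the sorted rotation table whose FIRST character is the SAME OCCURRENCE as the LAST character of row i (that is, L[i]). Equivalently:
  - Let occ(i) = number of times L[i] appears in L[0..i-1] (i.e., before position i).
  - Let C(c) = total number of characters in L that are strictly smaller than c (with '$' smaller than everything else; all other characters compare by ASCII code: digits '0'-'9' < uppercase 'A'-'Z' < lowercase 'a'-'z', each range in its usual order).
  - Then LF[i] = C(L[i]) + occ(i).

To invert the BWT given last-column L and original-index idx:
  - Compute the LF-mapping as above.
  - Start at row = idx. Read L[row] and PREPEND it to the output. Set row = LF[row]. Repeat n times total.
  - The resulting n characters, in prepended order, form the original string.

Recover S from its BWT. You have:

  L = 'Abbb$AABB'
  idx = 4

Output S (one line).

Answer: BbABbAbA$

Derivation:
LF mapping: 1 6 7 8 0 2 3 4 5
Walk LF starting at row 4, prepending L[row]:
  step 1: row=4, L[4]='$', prepend. Next row=LF[4]=0
  step 2: row=0, L[0]='A', prepend. Next row=LF[0]=1
  step 3: row=1, L[1]='b', prepend. Next row=LF[1]=6
  step 4: row=6, L[6]='A', prepend. Next row=LF[6]=3
  step 5: row=3, L[3]='b', prepend. Next row=LF[3]=8
  step 6: row=8, L[8]='B', prepend. Next row=LF[8]=5
  step 7: row=5, L[5]='A', prepend. Next row=LF[5]=2
  step 8: row=2, L[2]='b', prepend. Next row=LF[2]=7
  step 9: row=7, L[7]='B', prepend. Next row=LF[7]=4
Reversed output: BbABbAbA$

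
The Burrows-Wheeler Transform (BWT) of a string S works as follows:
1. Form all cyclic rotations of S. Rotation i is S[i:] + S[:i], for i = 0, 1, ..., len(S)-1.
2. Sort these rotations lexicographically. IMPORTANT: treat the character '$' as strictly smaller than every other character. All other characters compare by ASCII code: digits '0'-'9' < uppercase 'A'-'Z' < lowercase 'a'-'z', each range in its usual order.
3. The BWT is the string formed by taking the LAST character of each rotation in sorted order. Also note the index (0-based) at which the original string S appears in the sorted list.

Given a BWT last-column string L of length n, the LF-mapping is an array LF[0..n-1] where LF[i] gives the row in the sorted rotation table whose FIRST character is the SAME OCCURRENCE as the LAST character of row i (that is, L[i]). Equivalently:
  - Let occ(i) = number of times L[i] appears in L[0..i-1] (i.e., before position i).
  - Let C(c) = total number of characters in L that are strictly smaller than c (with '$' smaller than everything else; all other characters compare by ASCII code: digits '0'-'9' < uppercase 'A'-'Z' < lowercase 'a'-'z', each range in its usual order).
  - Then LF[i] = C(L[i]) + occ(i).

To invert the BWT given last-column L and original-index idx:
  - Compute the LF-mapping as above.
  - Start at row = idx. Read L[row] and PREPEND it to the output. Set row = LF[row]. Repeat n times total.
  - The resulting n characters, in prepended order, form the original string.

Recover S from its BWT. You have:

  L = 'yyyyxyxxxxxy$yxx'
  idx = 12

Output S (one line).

LF mapping: 9 10 11 12 1 13 2 3 4 5 6 14 0 15 7 8
Walk LF starting at row 12, prepending L[row]:
  step 1: row=12, L[12]='$', prepend. Next row=LF[12]=0
  step 2: row=0, L[0]='y', prepend. Next row=LF[0]=9
  step 3: row=9, L[9]='x', prepend. Next row=LF[9]=5
  step 4: row=5, L[5]='y', prepend. Next row=LF[5]=13
  step 5: row=13, L[13]='y', prepend. Next row=LF[13]=15
  step 6: row=15, L[15]='x', prepend. Next row=LF[15]=8
  step 7: row=8, L[8]='x', prepend. Next row=LF[8]=4
  step 8: row=4, L[4]='x', prepend. Next row=LF[4]=1
  step 9: row=1, L[1]='y', prepend. Next row=LF[1]=10
  step 10: row=10, L[10]='x', prepend. Next row=LF[10]=6
  step 11: row=6, L[6]='x', prepend. Next row=LF[6]=2
  step 12: row=2, L[2]='y', prepend. Next row=LF[2]=11
  step 13: row=11, L[11]='y', prepend. Next row=LF[11]=14
  step 14: row=14, L[14]='x', prepend. Next row=LF[14]=7
  step 15: row=7, L[7]='x', prepend. Next row=LF[7]=3
  step 16: row=3, L[3]='y', prepend. Next row=LF[3]=12
Reversed output: yxxyyxxyxxxyyxy$

Answer: yxxyyxxyxxxyyxy$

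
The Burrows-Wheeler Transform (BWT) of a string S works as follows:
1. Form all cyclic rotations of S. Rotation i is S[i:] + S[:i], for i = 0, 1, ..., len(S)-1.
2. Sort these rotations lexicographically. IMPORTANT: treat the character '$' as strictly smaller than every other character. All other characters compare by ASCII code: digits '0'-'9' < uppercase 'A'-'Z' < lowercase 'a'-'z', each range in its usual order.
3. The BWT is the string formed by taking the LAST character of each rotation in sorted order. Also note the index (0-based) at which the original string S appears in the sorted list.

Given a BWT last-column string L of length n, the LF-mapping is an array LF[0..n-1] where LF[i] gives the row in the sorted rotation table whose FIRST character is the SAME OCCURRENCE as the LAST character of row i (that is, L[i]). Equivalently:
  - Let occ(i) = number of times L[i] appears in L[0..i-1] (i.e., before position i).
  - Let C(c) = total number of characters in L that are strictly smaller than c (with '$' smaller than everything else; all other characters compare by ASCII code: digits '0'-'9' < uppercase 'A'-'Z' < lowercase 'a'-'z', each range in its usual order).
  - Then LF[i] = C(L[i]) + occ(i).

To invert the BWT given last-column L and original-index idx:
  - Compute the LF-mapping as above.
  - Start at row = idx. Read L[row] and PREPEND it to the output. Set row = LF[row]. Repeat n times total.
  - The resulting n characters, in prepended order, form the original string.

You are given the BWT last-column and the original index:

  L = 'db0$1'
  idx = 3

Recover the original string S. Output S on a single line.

LF mapping: 4 3 1 0 2
Walk LF starting at row 3, prepending L[row]:
  step 1: row=3, L[3]='$', prepend. Next row=LF[3]=0
  step 2: row=0, L[0]='d', prepend. Next row=LF[0]=4
  step 3: row=4, L[4]='1', prepend. Next row=LF[4]=2
  step 4: row=2, L[2]='0', prepend. Next row=LF[2]=1
  step 5: row=1, L[1]='b', prepend. Next row=LF[1]=3
Reversed output: b01d$

Answer: b01d$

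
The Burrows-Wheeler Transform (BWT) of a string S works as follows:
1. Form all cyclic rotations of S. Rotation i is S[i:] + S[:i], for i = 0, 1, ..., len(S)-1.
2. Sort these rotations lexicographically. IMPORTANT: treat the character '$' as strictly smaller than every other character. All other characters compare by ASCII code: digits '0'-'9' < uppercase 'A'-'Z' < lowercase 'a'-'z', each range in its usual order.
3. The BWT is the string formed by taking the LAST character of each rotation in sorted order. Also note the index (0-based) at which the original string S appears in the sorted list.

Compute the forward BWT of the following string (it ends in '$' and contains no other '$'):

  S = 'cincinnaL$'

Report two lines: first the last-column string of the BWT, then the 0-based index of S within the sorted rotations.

Answer: Lan$nccnii
3

Derivation:
All 10 rotations (rotation i = S[i:]+S[:i]):
  rot[0] = cincinnaL$
  rot[1] = incinnaL$c
  rot[2] = ncinnaL$ci
  rot[3] = cinnaL$cin
  rot[4] = innaL$cinc
  rot[5] = nnaL$cinci
  rot[6] = naL$cincin
  rot[7] = aL$cincinn
  rot[8] = L$cincinna
  rot[9] = $cincinnaL
Sorted (with $ < everything):
  sorted[0] = $cincinnaL  (last char: 'L')
  sorted[1] = L$cincinna  (last char: 'a')
  sorted[2] = aL$cincinn  (last char: 'n')
  sorted[3] = cincinnaL$  (last char: '$')
  sorted[4] = cinnaL$cin  (last char: 'n')
  sorted[5] = incinnaL$c  (last char: 'c')
  sorted[6] = innaL$cinc  (last char: 'c')
  sorted[7] = naL$cincin  (last char: 'n')
  sorted[8] = ncinnaL$ci  (last char: 'i')
  sorted[9] = nnaL$cinci  (last char: 'i')
Last column: Lan$nccnii
Original string S is at sorted index 3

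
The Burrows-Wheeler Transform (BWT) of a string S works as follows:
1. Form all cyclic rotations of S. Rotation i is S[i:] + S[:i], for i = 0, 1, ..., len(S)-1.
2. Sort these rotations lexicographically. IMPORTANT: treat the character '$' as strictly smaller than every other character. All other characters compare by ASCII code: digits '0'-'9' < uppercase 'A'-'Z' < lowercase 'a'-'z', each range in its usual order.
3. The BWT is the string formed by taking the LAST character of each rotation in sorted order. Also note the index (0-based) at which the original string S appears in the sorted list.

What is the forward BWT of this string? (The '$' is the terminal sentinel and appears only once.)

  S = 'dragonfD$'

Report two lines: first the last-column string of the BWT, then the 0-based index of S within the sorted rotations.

All 9 rotations (rotation i = S[i:]+S[:i]):
  rot[0] = dragonfD$
  rot[1] = ragonfD$d
  rot[2] = agonfD$dr
  rot[3] = gonfD$dra
  rot[4] = onfD$drag
  rot[5] = nfD$drago
  rot[6] = fD$dragon
  rot[7] = D$dragonf
  rot[8] = $dragonfD
Sorted (with $ < everything):
  sorted[0] = $dragonfD  (last char: 'D')
  sorted[1] = D$dragonf  (last char: 'f')
  sorted[2] = agonfD$dr  (last char: 'r')
  sorted[3] = dragonfD$  (last char: '$')
  sorted[4] = fD$dragon  (last char: 'n')
  sorted[5] = gonfD$dra  (last char: 'a')
  sorted[6] = nfD$drago  (last char: 'o')
  sorted[7] = onfD$drag  (last char: 'g')
  sorted[8] = ragonfD$d  (last char: 'd')
Last column: Dfr$naogd
Original string S is at sorted index 3

Answer: Dfr$naogd
3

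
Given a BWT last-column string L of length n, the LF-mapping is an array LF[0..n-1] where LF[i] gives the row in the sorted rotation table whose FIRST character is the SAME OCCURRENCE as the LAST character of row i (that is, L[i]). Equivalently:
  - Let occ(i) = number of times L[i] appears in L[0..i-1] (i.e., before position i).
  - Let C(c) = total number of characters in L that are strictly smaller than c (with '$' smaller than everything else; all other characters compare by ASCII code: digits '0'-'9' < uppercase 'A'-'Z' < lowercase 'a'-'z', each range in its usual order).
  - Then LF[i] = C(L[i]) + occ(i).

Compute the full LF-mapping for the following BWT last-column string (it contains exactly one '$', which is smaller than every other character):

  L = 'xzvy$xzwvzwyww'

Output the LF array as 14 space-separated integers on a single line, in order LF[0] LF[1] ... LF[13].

Char counts: '$':1, 'v':2, 'w':4, 'x':2, 'y':2, 'z':3
C (first-col start): C('$')=0, C('v')=1, C('w')=3, C('x')=7, C('y')=9, C('z')=11
L[0]='x': occ=0, LF[0]=C('x')+0=7+0=7
L[1]='z': occ=0, LF[1]=C('z')+0=11+0=11
L[2]='v': occ=0, LF[2]=C('v')+0=1+0=1
L[3]='y': occ=0, LF[3]=C('y')+0=9+0=9
L[4]='$': occ=0, LF[4]=C('$')+0=0+0=0
L[5]='x': occ=1, LF[5]=C('x')+1=7+1=8
L[6]='z': occ=1, LF[6]=C('z')+1=11+1=12
L[7]='w': occ=0, LF[7]=C('w')+0=3+0=3
L[8]='v': occ=1, LF[8]=C('v')+1=1+1=2
L[9]='z': occ=2, LF[9]=C('z')+2=11+2=13
L[10]='w': occ=1, LF[10]=C('w')+1=3+1=4
L[11]='y': occ=1, LF[11]=C('y')+1=9+1=10
L[12]='w': occ=2, LF[12]=C('w')+2=3+2=5
L[13]='w': occ=3, LF[13]=C('w')+3=3+3=6

Answer: 7 11 1 9 0 8 12 3 2 13 4 10 5 6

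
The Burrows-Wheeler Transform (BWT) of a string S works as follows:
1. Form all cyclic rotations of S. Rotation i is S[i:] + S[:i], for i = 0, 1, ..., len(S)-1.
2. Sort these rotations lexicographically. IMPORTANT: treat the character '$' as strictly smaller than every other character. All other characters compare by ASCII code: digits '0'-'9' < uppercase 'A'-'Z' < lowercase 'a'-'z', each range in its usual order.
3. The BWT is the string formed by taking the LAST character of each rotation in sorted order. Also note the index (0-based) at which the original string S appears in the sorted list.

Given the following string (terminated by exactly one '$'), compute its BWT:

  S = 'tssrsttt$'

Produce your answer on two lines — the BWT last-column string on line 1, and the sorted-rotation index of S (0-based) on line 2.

All 9 rotations (rotation i = S[i:]+S[:i]):
  rot[0] = tssrsttt$
  rot[1] = ssrsttt$t
  rot[2] = srsttt$ts
  rot[3] = rsttt$tss
  rot[4] = sttt$tssr
  rot[5] = ttt$tssrs
  rot[6] = tt$tssrst
  rot[7] = t$tssrstt
  rot[8] = $tssrsttt
Sorted (with $ < everything):
  sorted[0] = $tssrsttt  (last char: 't')
  sorted[1] = rsttt$tss  (last char: 's')
  sorted[2] = srsttt$ts  (last char: 's')
  sorted[3] = ssrsttt$t  (last char: 't')
  sorted[4] = sttt$tssr  (last char: 'r')
  sorted[5] = t$tssrstt  (last char: 't')
  sorted[6] = tssrsttt$  (last char: '$')
  sorted[7] = tt$tssrst  (last char: 't')
  sorted[8] = ttt$tssrs  (last char: 's')
Last column: tsstrt$ts
Original string S is at sorted index 6

Answer: tsstrt$ts
6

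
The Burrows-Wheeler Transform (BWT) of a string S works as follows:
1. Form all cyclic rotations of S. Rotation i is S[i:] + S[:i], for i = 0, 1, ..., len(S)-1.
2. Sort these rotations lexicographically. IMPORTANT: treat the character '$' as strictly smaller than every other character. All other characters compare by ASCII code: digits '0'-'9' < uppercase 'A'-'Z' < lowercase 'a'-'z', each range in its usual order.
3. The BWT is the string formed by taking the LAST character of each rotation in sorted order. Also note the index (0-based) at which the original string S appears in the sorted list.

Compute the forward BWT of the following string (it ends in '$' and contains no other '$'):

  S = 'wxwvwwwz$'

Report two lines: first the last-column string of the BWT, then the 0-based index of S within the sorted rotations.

Answer: zwxvw$www
5

Derivation:
All 9 rotations (rotation i = S[i:]+S[:i]):
  rot[0] = wxwvwwwz$
  rot[1] = xwvwwwz$w
  rot[2] = wvwwwz$wx
  rot[3] = vwwwz$wxw
  rot[4] = wwwz$wxwv
  rot[5] = wwz$wxwvw
  rot[6] = wz$wxwvww
  rot[7] = z$wxwvwww
  rot[8] = $wxwvwwwz
Sorted (with $ < everything):
  sorted[0] = $wxwvwwwz  (last char: 'z')
  sorted[1] = vwwwz$wxw  (last char: 'w')
  sorted[2] = wvwwwz$wx  (last char: 'x')
  sorted[3] = wwwz$wxwv  (last char: 'v')
  sorted[4] = wwz$wxwvw  (last char: 'w')
  sorted[5] = wxwvwwwz$  (last char: '$')
  sorted[6] = wz$wxwvww  (last char: 'w')
  sorted[7] = xwvwwwz$w  (last char: 'w')
  sorted[8] = z$wxwvwww  (last char: 'w')
Last column: zwxvw$www
Original string S is at sorted index 5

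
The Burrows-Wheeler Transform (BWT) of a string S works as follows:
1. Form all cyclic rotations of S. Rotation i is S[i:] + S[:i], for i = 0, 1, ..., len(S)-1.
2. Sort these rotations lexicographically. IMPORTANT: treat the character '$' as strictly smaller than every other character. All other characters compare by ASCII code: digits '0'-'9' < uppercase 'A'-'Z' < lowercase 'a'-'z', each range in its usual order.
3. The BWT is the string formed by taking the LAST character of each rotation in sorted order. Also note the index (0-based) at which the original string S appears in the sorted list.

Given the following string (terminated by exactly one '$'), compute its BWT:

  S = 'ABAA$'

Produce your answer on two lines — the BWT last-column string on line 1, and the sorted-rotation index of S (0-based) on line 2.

Answer: AAB$A
3

Derivation:
All 5 rotations (rotation i = S[i:]+S[:i]):
  rot[0] = ABAA$
  rot[1] = BAA$A
  rot[2] = AA$AB
  rot[3] = A$ABA
  rot[4] = $ABAA
Sorted (with $ < everything):
  sorted[0] = $ABAA  (last char: 'A')
  sorted[1] = A$ABA  (last char: 'A')
  sorted[2] = AA$AB  (last char: 'B')
  sorted[3] = ABAA$  (last char: '$')
  sorted[4] = BAA$A  (last char: 'A')
Last column: AAB$A
Original string S is at sorted index 3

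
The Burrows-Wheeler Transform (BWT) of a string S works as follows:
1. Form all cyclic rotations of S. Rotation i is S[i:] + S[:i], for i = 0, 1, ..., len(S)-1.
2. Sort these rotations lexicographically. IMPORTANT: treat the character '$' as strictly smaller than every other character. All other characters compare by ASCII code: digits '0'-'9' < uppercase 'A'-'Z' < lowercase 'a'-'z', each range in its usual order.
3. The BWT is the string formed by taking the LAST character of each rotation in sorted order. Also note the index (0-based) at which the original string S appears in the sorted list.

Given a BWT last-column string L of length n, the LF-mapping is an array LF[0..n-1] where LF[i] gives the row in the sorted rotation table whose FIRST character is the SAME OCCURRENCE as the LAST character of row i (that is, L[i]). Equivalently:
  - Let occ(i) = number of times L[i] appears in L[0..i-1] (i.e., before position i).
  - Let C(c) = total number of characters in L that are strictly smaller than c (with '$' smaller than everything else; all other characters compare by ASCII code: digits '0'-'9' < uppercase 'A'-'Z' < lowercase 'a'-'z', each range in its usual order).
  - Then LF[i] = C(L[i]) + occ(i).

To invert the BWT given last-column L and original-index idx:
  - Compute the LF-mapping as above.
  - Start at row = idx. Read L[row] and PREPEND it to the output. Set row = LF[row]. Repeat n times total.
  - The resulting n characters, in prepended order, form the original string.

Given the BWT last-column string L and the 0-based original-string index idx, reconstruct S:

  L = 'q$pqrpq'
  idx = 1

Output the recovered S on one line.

Answer: ppqrqq$

Derivation:
LF mapping: 3 0 1 4 6 2 5
Walk LF starting at row 1, prepending L[row]:
  step 1: row=1, L[1]='$', prepend. Next row=LF[1]=0
  step 2: row=0, L[0]='q', prepend. Next row=LF[0]=3
  step 3: row=3, L[3]='q', prepend. Next row=LF[3]=4
  step 4: row=4, L[4]='r', prepend. Next row=LF[4]=6
  step 5: row=6, L[6]='q', prepend. Next row=LF[6]=5
  step 6: row=5, L[5]='p', prepend. Next row=LF[5]=2
  step 7: row=2, L[2]='p', prepend. Next row=LF[2]=1
Reversed output: ppqrqq$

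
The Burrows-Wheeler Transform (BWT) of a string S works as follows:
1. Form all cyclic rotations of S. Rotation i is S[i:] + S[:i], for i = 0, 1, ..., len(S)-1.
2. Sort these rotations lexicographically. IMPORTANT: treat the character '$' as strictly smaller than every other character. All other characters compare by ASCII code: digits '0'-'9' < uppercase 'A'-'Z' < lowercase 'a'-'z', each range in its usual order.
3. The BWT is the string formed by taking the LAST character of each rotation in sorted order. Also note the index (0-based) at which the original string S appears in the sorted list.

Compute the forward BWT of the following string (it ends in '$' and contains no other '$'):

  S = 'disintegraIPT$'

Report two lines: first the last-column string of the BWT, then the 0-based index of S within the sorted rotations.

Answer: TaIPr$tesdigin
5

Derivation:
All 14 rotations (rotation i = S[i:]+S[:i]):
  rot[0] = disintegraIPT$
  rot[1] = isintegraIPT$d
  rot[2] = sintegraIPT$di
  rot[3] = integraIPT$dis
  rot[4] = ntegraIPT$disi
  rot[5] = tegraIPT$disin
  rot[6] = egraIPT$disint
  rot[7] = graIPT$disinte
  rot[8] = raIPT$disinteg
  rot[9] = aIPT$disintegr
  rot[10] = IPT$disintegra
  rot[11] = PT$disintegraI
  rot[12] = T$disintegraIP
  rot[13] = $disintegraIPT
Sorted (with $ < everything):
  sorted[0] = $disintegraIPT  (last char: 'T')
  sorted[1] = IPT$disintegra  (last char: 'a')
  sorted[2] = PT$disintegraI  (last char: 'I')
  sorted[3] = T$disintegraIP  (last char: 'P')
  sorted[4] = aIPT$disintegr  (last char: 'r')
  sorted[5] = disintegraIPT$  (last char: '$')
  sorted[6] = egraIPT$disint  (last char: 't')
  sorted[7] = graIPT$disinte  (last char: 'e')
  sorted[8] = integraIPT$dis  (last char: 's')
  sorted[9] = isintegraIPT$d  (last char: 'd')
  sorted[10] = ntegraIPT$disi  (last char: 'i')
  sorted[11] = raIPT$disinteg  (last char: 'g')
  sorted[12] = sintegraIPT$di  (last char: 'i')
  sorted[13] = tegraIPT$disin  (last char: 'n')
Last column: TaIPr$tesdigin
Original string S is at sorted index 5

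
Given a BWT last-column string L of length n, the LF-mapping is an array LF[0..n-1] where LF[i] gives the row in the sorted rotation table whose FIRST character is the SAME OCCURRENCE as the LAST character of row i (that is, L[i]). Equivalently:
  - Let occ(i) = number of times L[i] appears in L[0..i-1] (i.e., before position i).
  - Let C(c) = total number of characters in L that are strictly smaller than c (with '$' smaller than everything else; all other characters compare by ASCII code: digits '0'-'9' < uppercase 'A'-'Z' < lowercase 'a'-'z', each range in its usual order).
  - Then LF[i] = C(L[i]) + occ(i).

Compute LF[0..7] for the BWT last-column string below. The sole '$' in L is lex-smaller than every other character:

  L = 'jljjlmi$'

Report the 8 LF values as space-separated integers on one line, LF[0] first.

Char counts: '$':1, 'i':1, 'j':3, 'l':2, 'm':1
C (first-col start): C('$')=0, C('i')=1, C('j')=2, C('l')=5, C('m')=7
L[0]='j': occ=0, LF[0]=C('j')+0=2+0=2
L[1]='l': occ=0, LF[1]=C('l')+0=5+0=5
L[2]='j': occ=1, LF[2]=C('j')+1=2+1=3
L[3]='j': occ=2, LF[3]=C('j')+2=2+2=4
L[4]='l': occ=1, LF[4]=C('l')+1=5+1=6
L[5]='m': occ=0, LF[5]=C('m')+0=7+0=7
L[6]='i': occ=0, LF[6]=C('i')+0=1+0=1
L[7]='$': occ=0, LF[7]=C('$')+0=0+0=0

Answer: 2 5 3 4 6 7 1 0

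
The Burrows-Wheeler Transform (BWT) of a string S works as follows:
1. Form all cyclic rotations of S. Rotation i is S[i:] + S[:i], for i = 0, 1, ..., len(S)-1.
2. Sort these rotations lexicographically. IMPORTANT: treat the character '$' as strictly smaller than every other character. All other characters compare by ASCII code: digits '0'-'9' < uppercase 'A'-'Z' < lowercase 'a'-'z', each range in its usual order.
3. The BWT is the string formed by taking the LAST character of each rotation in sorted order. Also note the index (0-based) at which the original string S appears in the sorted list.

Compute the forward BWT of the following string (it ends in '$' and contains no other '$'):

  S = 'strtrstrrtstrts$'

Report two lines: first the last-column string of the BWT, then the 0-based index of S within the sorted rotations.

Answer: sttttrtr$tsrssrr
8

Derivation:
All 16 rotations (rotation i = S[i:]+S[:i]):
  rot[0] = strtrstrrtstrts$
  rot[1] = trtrstrrtstrts$s
  rot[2] = rtrstrrtstrts$st
  rot[3] = trstrrtstrts$str
  rot[4] = rstrrtstrts$strt
  rot[5] = strrtstrts$strtr
  rot[6] = trrtstrts$strtrs
  rot[7] = rrtstrts$strtrst
  rot[8] = rtstrts$strtrstr
  rot[9] = tstrts$strtrstrr
  rot[10] = strts$strtrstrrt
  rot[11] = trts$strtrstrrts
  rot[12] = rts$strtrstrrtst
  rot[13] = ts$strtrstrrtstr
  rot[14] = s$strtrstrrtstrt
  rot[15] = $strtrstrrtstrts
Sorted (with $ < everything):
  sorted[0] = $strtrstrrtstrts  (last char: 's')
  sorted[1] = rrtstrts$strtrst  (last char: 't')
  sorted[2] = rstrrtstrts$strt  (last char: 't')
  sorted[3] = rtrstrrtstrts$st  (last char: 't')
  sorted[4] = rts$strtrstrrtst  (last char: 't')
  sorted[5] = rtstrts$strtrstr  (last char: 'r')
  sorted[6] = s$strtrstrrtstrt  (last char: 't')
  sorted[7] = strrtstrts$strtr  (last char: 'r')
  sorted[8] = strtrstrrtstrts$  (last char: '$')
  sorted[9] = strts$strtrstrrt  (last char: 't')
  sorted[10] = trrtstrts$strtrs  (last char: 's')
  sorted[11] = trstrrtstrts$str  (last char: 'r')
  sorted[12] = trtrstrrtstrts$s  (last char: 's')
  sorted[13] = trts$strtrstrrts  (last char: 's')
  sorted[14] = ts$strtrstrrtstr  (last char: 'r')
  sorted[15] = tstrts$strtrstrr  (last char: 'r')
Last column: sttttrtr$tsrssrr
Original string S is at sorted index 8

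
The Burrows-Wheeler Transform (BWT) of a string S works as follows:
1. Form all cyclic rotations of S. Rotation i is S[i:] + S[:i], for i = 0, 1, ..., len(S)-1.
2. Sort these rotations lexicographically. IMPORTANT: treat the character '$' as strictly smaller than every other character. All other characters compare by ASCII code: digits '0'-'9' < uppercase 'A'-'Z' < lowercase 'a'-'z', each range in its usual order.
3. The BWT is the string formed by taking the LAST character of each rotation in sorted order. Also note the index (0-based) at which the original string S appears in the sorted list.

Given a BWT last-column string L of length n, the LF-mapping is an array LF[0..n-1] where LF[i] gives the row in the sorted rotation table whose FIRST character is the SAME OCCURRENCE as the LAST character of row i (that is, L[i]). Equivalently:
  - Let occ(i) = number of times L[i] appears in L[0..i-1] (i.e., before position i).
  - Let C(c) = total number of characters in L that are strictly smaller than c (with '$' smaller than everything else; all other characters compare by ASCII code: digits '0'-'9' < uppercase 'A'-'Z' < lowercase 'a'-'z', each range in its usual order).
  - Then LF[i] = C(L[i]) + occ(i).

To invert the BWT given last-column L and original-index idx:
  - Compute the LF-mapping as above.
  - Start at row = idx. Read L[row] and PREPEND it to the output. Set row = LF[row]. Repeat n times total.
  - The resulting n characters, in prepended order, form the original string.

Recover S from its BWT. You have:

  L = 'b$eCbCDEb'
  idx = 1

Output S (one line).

Answer: CDbEbeCb$

Derivation:
LF mapping: 5 0 8 1 6 2 3 4 7
Walk LF starting at row 1, prepending L[row]:
  step 1: row=1, L[1]='$', prepend. Next row=LF[1]=0
  step 2: row=0, L[0]='b', prepend. Next row=LF[0]=5
  step 3: row=5, L[5]='C', prepend. Next row=LF[5]=2
  step 4: row=2, L[2]='e', prepend. Next row=LF[2]=8
  step 5: row=8, L[8]='b', prepend. Next row=LF[8]=7
  step 6: row=7, L[7]='E', prepend. Next row=LF[7]=4
  step 7: row=4, L[4]='b', prepend. Next row=LF[4]=6
  step 8: row=6, L[6]='D', prepend. Next row=LF[6]=3
  step 9: row=3, L[3]='C', prepend. Next row=LF[3]=1
Reversed output: CDbEbeCb$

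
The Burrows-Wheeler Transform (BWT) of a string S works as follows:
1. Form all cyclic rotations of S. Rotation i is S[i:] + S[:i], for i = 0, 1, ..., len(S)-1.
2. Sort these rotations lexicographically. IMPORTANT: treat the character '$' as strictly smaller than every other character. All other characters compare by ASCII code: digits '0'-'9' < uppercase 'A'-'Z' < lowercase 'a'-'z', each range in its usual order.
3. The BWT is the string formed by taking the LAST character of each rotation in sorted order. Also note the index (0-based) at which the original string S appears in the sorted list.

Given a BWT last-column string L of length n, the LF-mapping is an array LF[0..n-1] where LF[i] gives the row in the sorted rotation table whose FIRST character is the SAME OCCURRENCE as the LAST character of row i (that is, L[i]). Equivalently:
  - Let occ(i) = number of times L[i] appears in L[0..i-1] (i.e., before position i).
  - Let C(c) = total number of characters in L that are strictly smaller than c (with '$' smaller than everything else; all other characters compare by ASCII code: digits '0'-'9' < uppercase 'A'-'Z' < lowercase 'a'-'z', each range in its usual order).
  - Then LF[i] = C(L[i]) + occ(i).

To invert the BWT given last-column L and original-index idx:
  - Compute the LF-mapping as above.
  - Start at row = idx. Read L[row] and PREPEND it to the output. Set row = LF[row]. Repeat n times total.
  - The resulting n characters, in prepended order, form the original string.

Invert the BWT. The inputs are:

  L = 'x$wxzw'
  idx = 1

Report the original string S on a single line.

LF mapping: 3 0 1 4 5 2
Walk LF starting at row 1, prepending L[row]:
  step 1: row=1, L[1]='$', prepend. Next row=LF[1]=0
  step 2: row=0, L[0]='x', prepend. Next row=LF[0]=3
  step 3: row=3, L[3]='x', prepend. Next row=LF[3]=4
  step 4: row=4, L[4]='z', prepend. Next row=LF[4]=5
  step 5: row=5, L[5]='w', prepend. Next row=LF[5]=2
  step 6: row=2, L[2]='w', prepend. Next row=LF[2]=1
Reversed output: wwzxx$

Answer: wwzxx$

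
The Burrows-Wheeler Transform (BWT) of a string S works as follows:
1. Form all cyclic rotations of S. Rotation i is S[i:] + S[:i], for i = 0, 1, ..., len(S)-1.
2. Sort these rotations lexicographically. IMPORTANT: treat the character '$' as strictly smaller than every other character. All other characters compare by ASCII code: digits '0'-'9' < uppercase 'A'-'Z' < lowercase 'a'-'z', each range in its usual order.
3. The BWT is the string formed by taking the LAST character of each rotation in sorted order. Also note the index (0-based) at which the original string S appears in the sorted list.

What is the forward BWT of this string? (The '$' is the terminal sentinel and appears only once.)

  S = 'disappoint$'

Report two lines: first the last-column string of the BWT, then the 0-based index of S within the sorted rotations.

All 11 rotations (rotation i = S[i:]+S[:i]):
  rot[0] = disappoint$
  rot[1] = isappoint$d
  rot[2] = sappoint$di
  rot[3] = appoint$dis
  rot[4] = ppoint$disa
  rot[5] = point$disap
  rot[6] = oint$disapp
  rot[7] = int$disappo
  rot[8] = nt$disappoi
  rot[9] = t$disappoin
  rot[10] = $disappoint
Sorted (with $ < everything):
  sorted[0] = $disappoint  (last char: 't')
  sorted[1] = appoint$dis  (last char: 's')
  sorted[2] = disappoint$  (last char: '$')
  sorted[3] = int$disappo  (last char: 'o')
  sorted[4] = isappoint$d  (last char: 'd')
  sorted[5] = nt$disappoi  (last char: 'i')
  sorted[6] = oint$disapp  (last char: 'p')
  sorted[7] = point$disap  (last char: 'p')
  sorted[8] = ppoint$disa  (last char: 'a')
  sorted[9] = sappoint$di  (last char: 'i')
  sorted[10] = t$disappoin  (last char: 'n')
Last column: ts$odippain
Original string S is at sorted index 2

Answer: ts$odippain
2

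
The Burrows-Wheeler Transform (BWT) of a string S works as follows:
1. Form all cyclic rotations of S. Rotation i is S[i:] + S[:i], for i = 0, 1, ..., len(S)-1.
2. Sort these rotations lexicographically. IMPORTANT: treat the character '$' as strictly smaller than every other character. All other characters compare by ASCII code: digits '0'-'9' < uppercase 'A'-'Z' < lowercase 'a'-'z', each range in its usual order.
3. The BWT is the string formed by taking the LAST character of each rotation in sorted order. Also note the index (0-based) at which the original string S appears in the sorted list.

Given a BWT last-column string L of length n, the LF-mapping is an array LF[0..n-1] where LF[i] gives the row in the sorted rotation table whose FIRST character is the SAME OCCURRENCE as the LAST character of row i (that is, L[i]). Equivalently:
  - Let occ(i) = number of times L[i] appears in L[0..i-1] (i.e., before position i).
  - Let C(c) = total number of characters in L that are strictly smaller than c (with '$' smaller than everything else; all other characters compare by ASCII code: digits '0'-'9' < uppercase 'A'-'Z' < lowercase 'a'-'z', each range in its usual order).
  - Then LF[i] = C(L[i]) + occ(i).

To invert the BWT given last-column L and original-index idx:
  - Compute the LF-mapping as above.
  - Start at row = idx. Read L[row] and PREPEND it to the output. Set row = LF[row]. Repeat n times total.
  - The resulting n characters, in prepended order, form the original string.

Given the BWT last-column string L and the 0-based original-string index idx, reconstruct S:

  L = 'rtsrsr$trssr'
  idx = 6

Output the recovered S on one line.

Answer: srrrtsrsstr$

Derivation:
LF mapping: 1 10 6 2 7 3 0 11 4 8 9 5
Walk LF starting at row 6, prepending L[row]:
  step 1: row=6, L[6]='$', prepend. Next row=LF[6]=0
  step 2: row=0, L[0]='r', prepend. Next row=LF[0]=1
  step 3: row=1, L[1]='t', prepend. Next row=LF[1]=10
  step 4: row=10, L[10]='s', prepend. Next row=LF[10]=9
  step 5: row=9, L[9]='s', prepend. Next row=LF[9]=8
  step 6: row=8, L[8]='r', prepend. Next row=LF[8]=4
  step 7: row=4, L[4]='s', prepend. Next row=LF[4]=7
  step 8: row=7, L[7]='t', prepend. Next row=LF[7]=11
  step 9: row=11, L[11]='r', prepend. Next row=LF[11]=5
  step 10: row=5, L[5]='r', prepend. Next row=LF[5]=3
  step 11: row=3, L[3]='r', prepend. Next row=LF[3]=2
  step 12: row=2, L[2]='s', prepend. Next row=LF[2]=6
Reversed output: srrrtsrsstr$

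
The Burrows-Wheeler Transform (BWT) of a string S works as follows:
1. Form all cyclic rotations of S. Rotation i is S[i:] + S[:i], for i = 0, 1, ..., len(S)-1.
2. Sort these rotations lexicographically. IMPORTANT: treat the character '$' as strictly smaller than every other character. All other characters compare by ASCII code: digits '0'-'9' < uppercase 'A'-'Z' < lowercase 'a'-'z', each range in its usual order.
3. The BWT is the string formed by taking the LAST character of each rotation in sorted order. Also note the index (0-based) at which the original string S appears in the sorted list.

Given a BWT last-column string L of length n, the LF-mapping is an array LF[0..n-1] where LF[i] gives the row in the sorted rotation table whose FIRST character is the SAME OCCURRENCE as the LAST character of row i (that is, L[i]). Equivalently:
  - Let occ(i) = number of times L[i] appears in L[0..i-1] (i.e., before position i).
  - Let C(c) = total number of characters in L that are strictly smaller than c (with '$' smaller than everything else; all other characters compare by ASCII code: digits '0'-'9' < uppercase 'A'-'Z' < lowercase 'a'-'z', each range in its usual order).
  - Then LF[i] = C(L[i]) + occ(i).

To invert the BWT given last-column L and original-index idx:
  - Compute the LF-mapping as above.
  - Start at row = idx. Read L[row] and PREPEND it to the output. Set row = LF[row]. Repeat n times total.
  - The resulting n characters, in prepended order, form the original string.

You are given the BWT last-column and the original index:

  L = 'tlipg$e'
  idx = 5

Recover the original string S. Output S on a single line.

LF mapping: 6 4 3 5 2 0 1
Walk LF starting at row 5, prepending L[row]:
  step 1: row=5, L[5]='$', prepend. Next row=LF[5]=0
  step 2: row=0, L[0]='t', prepend. Next row=LF[0]=6
  step 3: row=6, L[6]='e', prepend. Next row=LF[6]=1
  step 4: row=1, L[1]='l', prepend. Next row=LF[1]=4
  step 5: row=4, L[4]='g', prepend. Next row=LF[4]=2
  step 6: row=2, L[2]='i', prepend. Next row=LF[2]=3
  step 7: row=3, L[3]='p', prepend. Next row=LF[3]=5
Reversed output: piglet$

Answer: piglet$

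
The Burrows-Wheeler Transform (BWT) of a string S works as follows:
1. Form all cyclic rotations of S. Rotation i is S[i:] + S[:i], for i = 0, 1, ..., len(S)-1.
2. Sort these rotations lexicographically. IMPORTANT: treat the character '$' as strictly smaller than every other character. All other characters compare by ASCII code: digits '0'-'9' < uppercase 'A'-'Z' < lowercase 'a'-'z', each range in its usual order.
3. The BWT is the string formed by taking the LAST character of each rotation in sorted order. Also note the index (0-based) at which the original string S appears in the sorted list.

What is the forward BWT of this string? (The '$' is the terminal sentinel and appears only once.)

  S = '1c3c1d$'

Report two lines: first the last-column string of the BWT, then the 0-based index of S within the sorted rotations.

All 7 rotations (rotation i = S[i:]+S[:i]):
  rot[0] = 1c3c1d$
  rot[1] = c3c1d$1
  rot[2] = 3c1d$1c
  rot[3] = c1d$1c3
  rot[4] = 1d$1c3c
  rot[5] = d$1c3c1
  rot[6] = $1c3c1d
Sorted (with $ < everything):
  sorted[0] = $1c3c1d  (last char: 'd')
  sorted[1] = 1c3c1d$  (last char: '$')
  sorted[2] = 1d$1c3c  (last char: 'c')
  sorted[3] = 3c1d$1c  (last char: 'c')
  sorted[4] = c1d$1c3  (last char: '3')
  sorted[5] = c3c1d$1  (last char: '1')
  sorted[6] = d$1c3c1  (last char: '1')
Last column: d$cc311
Original string S is at sorted index 1

Answer: d$cc311
1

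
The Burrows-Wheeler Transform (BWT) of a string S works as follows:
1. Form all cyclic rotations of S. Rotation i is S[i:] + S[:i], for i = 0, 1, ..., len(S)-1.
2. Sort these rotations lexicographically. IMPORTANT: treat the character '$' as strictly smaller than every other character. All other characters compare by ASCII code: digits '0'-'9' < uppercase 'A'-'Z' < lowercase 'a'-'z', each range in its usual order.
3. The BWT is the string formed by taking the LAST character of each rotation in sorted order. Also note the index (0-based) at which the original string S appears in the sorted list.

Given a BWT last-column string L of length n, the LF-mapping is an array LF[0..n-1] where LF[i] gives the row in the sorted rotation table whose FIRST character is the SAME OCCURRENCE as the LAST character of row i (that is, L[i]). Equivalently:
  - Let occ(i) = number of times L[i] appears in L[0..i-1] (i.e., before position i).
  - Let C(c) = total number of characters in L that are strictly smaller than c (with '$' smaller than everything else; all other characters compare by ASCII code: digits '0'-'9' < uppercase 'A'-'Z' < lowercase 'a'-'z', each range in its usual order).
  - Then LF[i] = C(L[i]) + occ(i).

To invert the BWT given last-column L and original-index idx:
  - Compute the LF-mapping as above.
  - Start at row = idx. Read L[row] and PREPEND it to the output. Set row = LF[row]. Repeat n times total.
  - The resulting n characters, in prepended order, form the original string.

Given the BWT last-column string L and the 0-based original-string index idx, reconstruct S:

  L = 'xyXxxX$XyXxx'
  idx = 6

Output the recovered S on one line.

Answer: xXxXxyxyXXx$

Derivation:
LF mapping: 5 10 1 6 7 2 0 3 11 4 8 9
Walk LF starting at row 6, prepending L[row]:
  step 1: row=6, L[6]='$', prepend. Next row=LF[6]=0
  step 2: row=0, L[0]='x', prepend. Next row=LF[0]=5
  step 3: row=5, L[5]='X', prepend. Next row=LF[5]=2
  step 4: row=2, L[2]='X', prepend. Next row=LF[2]=1
  step 5: row=1, L[1]='y', prepend. Next row=LF[1]=10
  step 6: row=10, L[10]='x', prepend. Next row=LF[10]=8
  step 7: row=8, L[8]='y', prepend. Next row=LF[8]=11
  step 8: row=11, L[11]='x', prepend. Next row=LF[11]=9
  step 9: row=9, L[9]='X', prepend. Next row=LF[9]=4
  step 10: row=4, L[4]='x', prepend. Next row=LF[4]=7
  step 11: row=7, L[7]='X', prepend. Next row=LF[7]=3
  step 12: row=3, L[3]='x', prepend. Next row=LF[3]=6
Reversed output: xXxXxyxyXXx$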